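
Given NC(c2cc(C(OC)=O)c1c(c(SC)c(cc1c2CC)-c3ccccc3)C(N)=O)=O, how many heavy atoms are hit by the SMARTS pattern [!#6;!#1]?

Check the 30 heavy atoms by environment: 16× c (aromatic) → no; 7× C → no; 4× O → match; 2× N → match; 1× S → match.
Summing the matching environments: 4 + 2 + 1 = 7 matching atoms.

7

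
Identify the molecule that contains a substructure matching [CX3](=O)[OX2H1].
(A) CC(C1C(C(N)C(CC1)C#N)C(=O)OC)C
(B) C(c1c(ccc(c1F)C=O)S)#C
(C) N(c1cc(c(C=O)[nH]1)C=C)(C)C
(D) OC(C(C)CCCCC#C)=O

D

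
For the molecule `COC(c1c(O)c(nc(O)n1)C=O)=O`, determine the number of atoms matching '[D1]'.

Check the 14 heavy atoms by environment: 2× n (aromatic, D2) → no; 4× c (aromatic, D3) → no; 1× C (D2) → no; 4× O (D1) → match; 1× C (D3) → no; 1× O (D2) → no; 1× C (D1) → match.
Summing the matching environments: 4 + 1 = 5 matching atoms.

5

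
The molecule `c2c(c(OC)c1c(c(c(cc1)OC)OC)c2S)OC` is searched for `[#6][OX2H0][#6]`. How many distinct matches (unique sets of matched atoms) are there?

4

[#6][OX2H0][#6] is the SMARTS for an ether: an aliphatic oxygen bridging two carbons with no H on the oxygen.
The molecule carries 4 separate instances of a methoxy ether (-OCH3) meeting every constraint; each maps to a distinct set of atoms, giving 4 matches.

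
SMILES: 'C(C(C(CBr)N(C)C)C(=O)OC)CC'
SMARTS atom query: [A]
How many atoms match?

The query [A] means: A matches any aliphatic (non-aromatic) heavy atom.
Check the 14 heavy atoms by environment: 10× C → match; 1× Br → match; 2× O → match; 1× N → match.
Summing the matching environments: 10 + 1 + 2 + 1 = 14 matching atoms.

14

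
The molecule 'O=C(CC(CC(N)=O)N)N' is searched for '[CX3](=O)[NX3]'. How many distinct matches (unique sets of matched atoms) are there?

2

[CX3](=O)[NX3] is the SMARTS for an amide: a carbonyl carbon bonded to a trivalent nitrogen.
The molecule carries 2 separate instances of a primary amide (-C(=O)NH2) meeting every constraint; each maps to a distinct set of atoms, giving 2 matches.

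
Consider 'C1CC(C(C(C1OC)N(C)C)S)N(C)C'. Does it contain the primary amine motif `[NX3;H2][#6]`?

The pattern [NX3;H2][#6] describes a trivalent nitrogen with two H attached to carbon — a primary amine.
The closest candidate here is a dimethylamino group (-N(CH3)2), but the nitrogen has H0, not H2. No other fragment satisfies the full query, so there is no match.

No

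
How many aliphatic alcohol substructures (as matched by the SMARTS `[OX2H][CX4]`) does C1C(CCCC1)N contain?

[OX2H][CX4] is the SMARTS for an aliphatic alcohol: a hydroxyl oxygen bound to an sp3 (X4) carbon.
No fragment in the molecule satisfies every constraint, giving 0 matches.

0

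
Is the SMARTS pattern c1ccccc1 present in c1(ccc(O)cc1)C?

Yes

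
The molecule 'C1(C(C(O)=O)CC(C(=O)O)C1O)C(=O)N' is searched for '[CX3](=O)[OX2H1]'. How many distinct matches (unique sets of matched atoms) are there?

[CX3](=O)[OX2H1] is the SMARTS for a carboxylic acid: an sp2 carbon double-bonded to O and single-bonded to an -OH oxygen.
The molecule carries 2 separate instances of a carboxylic acid group (-C(=O)OH) meeting every constraint; each maps to a distinct set of atoms, giving 2 matches.

2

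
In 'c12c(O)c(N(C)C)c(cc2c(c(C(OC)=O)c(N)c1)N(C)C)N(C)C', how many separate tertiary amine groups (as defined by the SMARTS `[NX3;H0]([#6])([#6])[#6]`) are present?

3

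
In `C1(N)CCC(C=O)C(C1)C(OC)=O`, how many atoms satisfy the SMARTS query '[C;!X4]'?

The query [C;!X4] means: aliphatic carbon that does not have four total connections.
Check the 13 heavy atoms by environment: 7× C (X4) → no; 2× C (X3) → match; 2× O (X1) → no; 1× O (X2) → no; 1× N (X3) → no.
That gives 2 matching atoms.

2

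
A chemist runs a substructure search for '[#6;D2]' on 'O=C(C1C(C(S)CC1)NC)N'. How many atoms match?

2

Check the 11 heavy atoms by environment: 4× C (D3) → no; 2× C (D2) → match; 1× S (D1) → no; 1× O (D1) → no; 1× N (D1) → no; 1× N (D2) → no; 1× C (D1) → no.
That gives 2 matching atoms.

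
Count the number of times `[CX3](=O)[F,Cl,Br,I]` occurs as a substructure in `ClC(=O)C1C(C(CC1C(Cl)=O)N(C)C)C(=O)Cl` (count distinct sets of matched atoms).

3

[CX3](=O)[F,Cl,Br,I] is the SMARTS for an acyl halide: a carbonyl carbon bonded to a halogen.
The molecule carries 3 separate instances of an acyl chloride (-C(=O)Cl) meeting every constraint; each maps to a distinct set of atoms, giving 3 matches.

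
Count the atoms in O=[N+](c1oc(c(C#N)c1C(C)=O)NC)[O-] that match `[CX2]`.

The query [CX2] means: C with X2: aliphatic carbon with exactly 2 total connections.
Check the 15 heavy atoms by environment: 1× o (aromatic, X2) → no; 4× c (aromatic, X3) → no; 1× N (X3) → no; 2× C (X4) → no; 1× N (charge +1, X3) → no; 1× O (charge -1, X1) → no; 2× O (X1) → no; 1× C (X2) → match; 1× N (X1) → no; 1× C (X3) → no.
That gives 1 matching atom.

1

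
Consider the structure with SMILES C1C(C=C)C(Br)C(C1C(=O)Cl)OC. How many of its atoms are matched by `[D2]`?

Check the 13 heavy atoms by environment: 5× C (D3) → no; 2× C (D2) → match; 1× O (D1) → no; 1× Cl (D1) → no; 1× Br (D1) → no; 2× C (D1) → no; 1× O (D2) → match.
Summing the matching environments: 2 + 1 = 3 matching atoms.

3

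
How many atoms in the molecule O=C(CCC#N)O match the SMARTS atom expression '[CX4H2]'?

2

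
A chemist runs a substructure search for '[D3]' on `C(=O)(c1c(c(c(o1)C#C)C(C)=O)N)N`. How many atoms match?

6

Check the 14 heavy atoms by environment: 1× o (aromatic, D2) → no; 4× c (aromatic, D3) → match; 2× C (D3) → match; 2× O (D1) → no; 2× N (D1) → no; 2× C (D1) → no; 1× C (D2) → no.
Summing the matching environments: 4 + 2 = 6 matching atoms.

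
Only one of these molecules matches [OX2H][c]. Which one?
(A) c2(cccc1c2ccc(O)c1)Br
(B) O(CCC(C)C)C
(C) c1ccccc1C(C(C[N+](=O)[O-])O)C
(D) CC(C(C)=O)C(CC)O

[OX2H][c] describes a hydroxyl oxygen attached to an aromatic carbon (a phenol).
(A) contains a hydroxyl group (-OH), which satisfies every atom and bond constraint.
(B) has a methoxy ether (-OCH3) but the oxygen has H0, not H1.
(C) has a hydroxyl group (-OH) but the -OH is on an aliphatic carbon, not an aromatic c.
(D) has a hydroxyl group (-OH) but the -OH is on an aliphatic carbon, not an aromatic c.
So the answer is (A).

A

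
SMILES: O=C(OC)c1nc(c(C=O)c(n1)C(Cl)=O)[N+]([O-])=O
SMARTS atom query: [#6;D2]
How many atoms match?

1

Check the 18 heavy atoms by environment: 2× n (aromatic, D2) → no; 4× c (aromatic, D3) → no; 2× C (D3) → no; 4× O (D1) → no; 1× Cl (D1) → no; 1× C (D2) → match; 1× O (D2) → no; 1× C (D1) → no; 1× N (charge +1, D3) → no; 1× O (charge -1, D1) → no.
That gives 1 matching atom.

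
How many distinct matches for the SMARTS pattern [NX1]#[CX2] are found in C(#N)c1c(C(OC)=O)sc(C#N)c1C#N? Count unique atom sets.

3

[NX1]#[CX2] is the SMARTS for a nitrile: a nitrogen triple-bonded to a two-connected carbon.
The molecule carries 3 separate instances of a nitrile (-C#N) meeting every constraint; each maps to a distinct set of atoms, giving 3 matches.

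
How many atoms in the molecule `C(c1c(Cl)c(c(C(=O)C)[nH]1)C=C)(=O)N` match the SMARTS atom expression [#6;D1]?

2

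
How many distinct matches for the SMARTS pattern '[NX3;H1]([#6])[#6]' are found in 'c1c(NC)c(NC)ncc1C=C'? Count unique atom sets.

2

[NX3;H1]([#6])[#6] is the SMARTS for a secondary amine: a trivalent nitrogen with one H, bonded to two carbons.
The molecule carries 2 separate instances of an N-methylamino group (-NHCH3) meeting every constraint; each maps to a distinct set of atoms, giving 2 matches.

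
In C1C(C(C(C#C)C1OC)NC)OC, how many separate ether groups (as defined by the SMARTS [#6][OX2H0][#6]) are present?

2

[#6][OX2H0][#6] is the SMARTS for an ether: an aliphatic oxygen bridging two carbons with no H on the oxygen.
The molecule carries 2 separate instances of a methoxy ether (-OCH3) meeting every constraint; each maps to a distinct set of atoms, giving 2 matches.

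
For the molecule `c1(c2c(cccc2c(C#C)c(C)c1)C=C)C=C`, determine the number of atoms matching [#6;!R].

Check the 17 heavy atoms by environment: 10× c (aromatic, in 6-ring) → no; 7× C (acyclic) → match.
That gives 7 matching atoms.

7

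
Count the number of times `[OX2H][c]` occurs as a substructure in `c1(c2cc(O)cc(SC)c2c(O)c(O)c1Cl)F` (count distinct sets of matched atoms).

3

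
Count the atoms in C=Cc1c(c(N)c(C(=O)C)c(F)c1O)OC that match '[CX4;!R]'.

2

The query [CX4;!R] means: aliphatic carbon with four total connections, not in a ring.
Check the 16 heavy atoms by environment: 6× c (aromatic, X3, in 6-ring) → no; 3× C (X3, acyclic) → no; 1× O (X1, acyclic) → no; 2× C (X4, acyclic) → match; 1× N (X3, acyclic) → no; 2× O (X2, acyclic) → no; 1× F (X1, acyclic) → no.
That gives 2 matching atoms.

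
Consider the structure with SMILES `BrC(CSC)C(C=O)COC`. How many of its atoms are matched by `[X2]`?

2

The query [X2] means: any atom with exactly two total connections (bonds + H).
Check the 11 heavy atoms by environment: 6× C (X4) → no; 1× Br (X1) → no; 1× S (X2) → match; 1× O (X2) → match; 1× C (X3) → no; 1× O (X1) → no.
Summing the matching environments: 1 + 1 = 2 matching atoms.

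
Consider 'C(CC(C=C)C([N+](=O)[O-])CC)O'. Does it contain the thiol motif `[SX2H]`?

The pattern [SX2H] describes an aliphatic sulfur with two connections, one being H — a thiol.
The closest candidate here is a hydroxyl group (-OH), but it is an -OH, not an -SH. No other fragment satisfies the full query, so there is no match.

No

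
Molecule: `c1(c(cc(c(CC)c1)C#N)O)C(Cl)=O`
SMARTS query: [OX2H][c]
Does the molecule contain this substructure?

The pattern [OX2H][c] describes a hydroxyl oxygen attached to an aromatic carbon — a phenol.
The molecule carries a hydroxyl group (-OH), whose atoms satisfy every constraint of the query, so the pattern matches.

Yes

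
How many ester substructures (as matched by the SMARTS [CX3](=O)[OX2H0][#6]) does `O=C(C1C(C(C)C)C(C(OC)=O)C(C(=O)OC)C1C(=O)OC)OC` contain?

[CX3](=O)[OX2H0][#6] is the SMARTS for an ester: a carbonyl carbon bonded to an oxygen that is itself bonded to carbon (no H on that O).
The molecule carries 4 separate instances of a methyl-ester group (-C(=O)OCH3) meeting every constraint; each maps to a distinct set of atoms, giving 4 matches.

4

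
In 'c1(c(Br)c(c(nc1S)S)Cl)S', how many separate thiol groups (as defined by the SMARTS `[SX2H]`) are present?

[SX2H] is the SMARTS for a thiol: an aliphatic sulfur with two connections, one being H.
The molecule carries 3 separate instances of a thiol (-SH) meeting every constraint; each maps to a distinct set of atoms, giving 3 matches.

3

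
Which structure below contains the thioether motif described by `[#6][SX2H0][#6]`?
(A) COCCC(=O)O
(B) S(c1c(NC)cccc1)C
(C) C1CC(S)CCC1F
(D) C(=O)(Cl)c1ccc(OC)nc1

[#6][SX2H0][#6] describes an aliphatic sulfur bridging two carbons with no H on the sulfur (a thioether).
(A) has a methoxy ether (-OCH3) but the bridging atom is O, not S.
(B) contains a methylthio ether (-SCH3), which satisfies every atom and bond constraint.
(C) has a thiol (-SH) but the sulfur has H1, not H0 bridging two carbons.
(D) has a methoxy ether (-OCH3) but the bridging atom is O, not S.
So the answer is (B).

B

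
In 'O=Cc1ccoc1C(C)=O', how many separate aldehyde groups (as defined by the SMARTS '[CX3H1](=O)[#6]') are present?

1

[CX3H1](=O)[#6] is the SMARTS for an aldehyde: an sp2 carbon with one H, double-bonded to O and single-bonded to carbon.
Exactly one fragment in the molecule meets all constraints, giving 1 match.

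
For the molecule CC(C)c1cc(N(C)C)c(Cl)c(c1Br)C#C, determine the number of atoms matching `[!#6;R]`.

The query [!#6;R] means: non-carbon atom that is part of a ring.
Check the 16 heavy atoms by environment: 6× c (aromatic, in 6-ring) → no; 7× C (acyclic) → no; 1× Cl (acyclic) → no; 1× N (acyclic) → no; 1× Br (acyclic) → no.
No environment satisfies the query, so 0 matching atoms.

0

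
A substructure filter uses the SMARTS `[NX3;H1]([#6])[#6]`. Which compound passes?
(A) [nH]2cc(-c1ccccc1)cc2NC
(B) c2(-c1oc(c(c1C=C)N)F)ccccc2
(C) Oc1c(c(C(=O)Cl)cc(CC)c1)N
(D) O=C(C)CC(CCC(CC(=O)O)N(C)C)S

A

[NX3;H1]([#6])[#6] describes a trivalent nitrogen with one H, bonded to two carbons (a secondary amine).
(A) contains an N-methylamino group (-NHCH3), which satisfies every atom and bond constraint.
(B) has a primary amino group (-NH2) but the nitrogen has H2 and only one carbon neighbour.
(C) has a primary amino group (-NH2) but the nitrogen has H2 and only one carbon neighbour.
(D) has a dimethylamino group (-N(CH3)2) but the nitrogen has H0, not H1.
So the answer is (A).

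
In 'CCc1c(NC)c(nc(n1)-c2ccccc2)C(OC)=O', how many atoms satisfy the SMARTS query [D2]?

10

The query [D2] means: atom with exactly two heavy-atom neighbours.
Check the 20 heavy atoms by environment: 2× n (aromatic, D2) → match; 5× c (aromatic, D3) → no; 1× C (D3) → no; 1× O (D1) → no; 1× O (D2) → match; 3× C (D1) → no; 5× c (aromatic, D2) → match; 1× N (D2) → match; 1× C (D2) → match.
Summing the matching environments: 2 + 1 + 5 + 1 + 1 = 10 matching atoms.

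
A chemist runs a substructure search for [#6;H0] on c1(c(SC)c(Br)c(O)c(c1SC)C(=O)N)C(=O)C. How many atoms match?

Check the 18 heavy atoms by environment: 6× c (aromatic, H0) → match; 2× C (H0) → match; 2× O (H0) → no; 3× C (H3) → no; 1× Br (H0) → no; 2× S (H0) → no; 1× N (H2) → no; 1× O (H1) → no.
Summing the matching environments: 6 + 2 = 8 matching atoms.

8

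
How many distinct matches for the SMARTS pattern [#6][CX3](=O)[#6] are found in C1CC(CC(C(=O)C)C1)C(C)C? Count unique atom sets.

[#6][CX3](=O)[#6] is the SMARTS for a ketone: a carbonyl carbon (no H) flanked by two carbons.
Exactly one fragment in the molecule meets all constraints, giving 1 match.

1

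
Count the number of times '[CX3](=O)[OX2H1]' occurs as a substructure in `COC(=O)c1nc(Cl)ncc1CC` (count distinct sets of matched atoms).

[CX3](=O)[OX2H1] is the SMARTS for a carboxylic acid: an sp2 carbon double-bonded to O and single-bonded to an -OH oxygen.
The molecule has a methyl-ester group (-C(=O)OCH3), but the singly-bonded O has no H (OX2H0, not OX2H1); nothing else fits, so there are 0 matches.

0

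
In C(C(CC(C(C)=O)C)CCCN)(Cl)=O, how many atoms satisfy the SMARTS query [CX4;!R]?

8

The query [CX4;!R] means: aliphatic carbon with four total connections, not in a ring.
Check the 14 heavy atoms by environment: 8× C (X4, acyclic) → match; 2× C (X3, acyclic) → no; 2× O (X1, acyclic) → no; 1× Cl (X1, acyclic) → no; 1× N (X3, acyclic) → no.
That gives 8 matching atoms.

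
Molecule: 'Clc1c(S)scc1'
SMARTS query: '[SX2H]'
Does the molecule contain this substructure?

The pattern [SX2H] describes an aliphatic sulfur with two connections, one being H — a thiol.
The molecule carries a thiol (-SH), whose atoms satisfy every constraint of the query, so the pattern matches.

Yes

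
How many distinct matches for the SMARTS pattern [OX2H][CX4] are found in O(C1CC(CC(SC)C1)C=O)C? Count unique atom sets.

0

[OX2H][CX4] is the SMARTS for an aliphatic alcohol: a hydroxyl oxygen bound to an sp3 (X4) carbon.
The molecule has a methoxy ether (-OCH3), but the oxygen has H0 (ether), not H1; nothing else fits, so there are 0 matches.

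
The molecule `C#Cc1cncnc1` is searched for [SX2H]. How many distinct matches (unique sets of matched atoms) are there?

[SX2H] is the SMARTS for a thiol: an aliphatic sulfur with two connections, one being H.
No fragment in the molecule satisfies every constraint, giving 0 matches.

0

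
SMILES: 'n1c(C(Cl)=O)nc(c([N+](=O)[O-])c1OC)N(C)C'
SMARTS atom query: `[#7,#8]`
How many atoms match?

8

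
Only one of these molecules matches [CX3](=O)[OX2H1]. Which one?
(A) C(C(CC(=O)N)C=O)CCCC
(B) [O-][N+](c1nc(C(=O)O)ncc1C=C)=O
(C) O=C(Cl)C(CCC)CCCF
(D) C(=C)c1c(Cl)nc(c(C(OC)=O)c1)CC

B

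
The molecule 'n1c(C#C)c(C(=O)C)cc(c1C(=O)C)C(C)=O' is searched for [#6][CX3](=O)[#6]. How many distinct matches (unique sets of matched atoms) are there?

[#6][CX3](=O)[#6] is the SMARTS for a ketone: a carbonyl carbon (no H) flanked by two carbons.
The molecule carries 3 separate instances of an acetyl/ketone group (-C(=O)CH3) meeting every constraint; each maps to a distinct set of atoms, giving 3 matches.

3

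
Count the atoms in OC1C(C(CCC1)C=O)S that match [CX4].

6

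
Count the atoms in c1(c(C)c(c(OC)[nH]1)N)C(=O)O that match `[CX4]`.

2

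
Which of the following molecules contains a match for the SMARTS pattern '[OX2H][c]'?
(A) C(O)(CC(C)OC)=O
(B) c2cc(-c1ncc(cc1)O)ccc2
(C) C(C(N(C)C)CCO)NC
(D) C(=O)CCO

B

[OX2H][c] describes a hydroxyl oxygen attached to an aromatic carbon (a phenol).
(A) has a methoxy ether (-OCH3) but the oxygen has H0, not H1.
(B) contains a hydroxyl group (-OH), which satisfies every atom and bond constraint.
(C) has a hydroxyl group (-OH) but the -OH is on an aliphatic carbon, not an aromatic c.
(D) has a hydroxyl group (-OH) but the -OH is on an aliphatic carbon, not an aromatic c.
So the answer is (B).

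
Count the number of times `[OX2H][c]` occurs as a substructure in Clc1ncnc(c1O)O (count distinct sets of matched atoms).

[OX2H][c] is the SMARTS for a phenol: a hydroxyl oxygen attached to an aromatic carbon.
The molecule carries 2 separate instances of a hydroxyl group (-OH) meeting every constraint; each maps to a distinct set of atoms, giving 2 matches.

2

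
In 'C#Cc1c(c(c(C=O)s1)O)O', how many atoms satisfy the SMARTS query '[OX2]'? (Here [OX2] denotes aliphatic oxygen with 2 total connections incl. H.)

2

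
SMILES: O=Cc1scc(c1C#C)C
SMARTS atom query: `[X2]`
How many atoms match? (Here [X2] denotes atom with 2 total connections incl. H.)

3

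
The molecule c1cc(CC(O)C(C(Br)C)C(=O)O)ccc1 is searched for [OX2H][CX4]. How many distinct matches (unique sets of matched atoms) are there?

1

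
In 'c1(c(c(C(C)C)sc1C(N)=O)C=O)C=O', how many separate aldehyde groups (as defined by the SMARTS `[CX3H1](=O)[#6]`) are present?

2

[CX3H1](=O)[#6] is the SMARTS for an aldehyde: an sp2 carbon with one H, double-bonded to O and single-bonded to carbon.
The molecule carries 2 separate instances of an aldehyde (-CHO) meeting every constraint; each maps to a distinct set of atoms, giving 2 matches.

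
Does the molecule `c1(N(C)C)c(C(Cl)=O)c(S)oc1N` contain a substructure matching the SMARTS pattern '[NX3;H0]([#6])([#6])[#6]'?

The pattern [NX3;H0]([#6])([#6])[#6] describes a trivalent nitrogen with no H, bonded to three carbons — a tertiary amine.
The molecule carries a dimethylamino group (-N(CH3)2), whose atoms satisfy every constraint of the query, so the pattern matches.

Yes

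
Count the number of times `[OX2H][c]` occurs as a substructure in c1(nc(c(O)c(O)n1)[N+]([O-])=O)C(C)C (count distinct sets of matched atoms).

[OX2H][c] is the SMARTS for a phenol: a hydroxyl oxygen attached to an aromatic carbon.
The molecule carries 2 separate instances of a hydroxyl group (-OH) meeting every constraint; each maps to a distinct set of atoms, giving 2 matches.

2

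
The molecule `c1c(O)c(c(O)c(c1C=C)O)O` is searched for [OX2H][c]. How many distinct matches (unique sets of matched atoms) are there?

[OX2H][c] is the SMARTS for a phenol: a hydroxyl oxygen attached to an aromatic carbon.
The molecule carries 4 separate instances of a hydroxyl group (-OH) meeting every constraint; each maps to a distinct set of atoms, giving 4 matches.

4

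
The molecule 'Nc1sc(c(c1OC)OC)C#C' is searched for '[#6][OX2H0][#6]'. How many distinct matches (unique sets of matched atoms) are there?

2

[#6][OX2H0][#6] is the SMARTS for an ether: an aliphatic oxygen bridging two carbons with no H on the oxygen.
The molecule carries 2 separate instances of a methoxy ether (-OCH3) meeting every constraint; each maps to a distinct set of atoms, giving 2 matches.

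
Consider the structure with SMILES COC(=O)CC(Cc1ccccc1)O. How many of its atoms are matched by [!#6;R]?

0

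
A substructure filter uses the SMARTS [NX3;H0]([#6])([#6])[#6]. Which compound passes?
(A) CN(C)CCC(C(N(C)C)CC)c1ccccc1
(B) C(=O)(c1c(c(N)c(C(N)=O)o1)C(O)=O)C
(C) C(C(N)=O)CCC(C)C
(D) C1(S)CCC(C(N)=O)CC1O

[NX3;H0]([#6])([#6])[#6] describes a trivalent nitrogen with no H, bonded to three carbons (a tertiary amine).
(A) contains a dimethylamino group (-N(CH3)2), which satisfies every atom and bond constraint.
(B) has a primary amide (-C(=O)NH2) but the amide nitrogen has H2 and only one carbon neighbour.
(C) has a primary amide (-C(=O)NH2) but the amide nitrogen has H2 and only one carbon neighbour.
(D) has a primary amide (-C(=O)NH2) but the amide nitrogen has H2 and only one carbon neighbour.
So the answer is (A).

A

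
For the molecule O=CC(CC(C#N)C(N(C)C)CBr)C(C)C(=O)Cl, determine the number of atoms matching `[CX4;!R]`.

Check the 18 heavy atoms by environment: 9× C (X4, acyclic) → match; 1× C (X2, acyclic) → no; 1× N (X1, acyclic) → no; 1× N (X3, acyclic) → no; 2× C (X3, acyclic) → no; 2× O (X1, acyclic) → no; 1× Cl (X1, acyclic) → no; 1× Br (X1, acyclic) → no.
That gives 9 matching atoms.

9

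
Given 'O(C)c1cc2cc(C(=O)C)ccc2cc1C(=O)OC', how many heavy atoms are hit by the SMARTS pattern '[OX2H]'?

The query [OX2H] means: aliphatic oxygen with two connections, one of which is H — an -OH oxygen.
Check the 19 heavy atoms by environment: 5× c (aromatic, H0, X3) → no; 5× c (aromatic, H1, X3) → no; 2× O (H0, X2) → no; 3× C (H3, X4) → no; 2× C (H0, X3) → no; 2× O (H0, X1) → no.
No environment satisfies the query, so 0 matching atoms.

0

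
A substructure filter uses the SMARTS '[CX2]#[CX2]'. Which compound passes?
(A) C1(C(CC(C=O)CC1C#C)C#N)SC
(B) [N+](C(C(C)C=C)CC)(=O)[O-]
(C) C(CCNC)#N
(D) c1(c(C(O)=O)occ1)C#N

[CX2]#[CX2] describes a carbon-carbon triple bond (an alkyne).
(A) contains an ethynyl group (-C#CH), which satisfies every atom and bond constraint.
(B) has a vinyl group (-CH=CH2) but the C=C is a double bond; both carbons are CX3, not CX2.
(C) has a nitrile (-C#N) but the triple bond is C#N, not C#C.
(D) has a nitrile (-C#N) but the triple bond is C#N, not C#C.
So the answer is (A).

A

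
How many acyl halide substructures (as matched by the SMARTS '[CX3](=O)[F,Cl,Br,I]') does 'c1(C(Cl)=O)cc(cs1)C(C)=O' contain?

1

[CX3](=O)[F,Cl,Br,I] is the SMARTS for an acyl halide: a carbonyl carbon bonded to a halogen.
Exactly one fragment in the molecule meets all constraints, giving 1 match.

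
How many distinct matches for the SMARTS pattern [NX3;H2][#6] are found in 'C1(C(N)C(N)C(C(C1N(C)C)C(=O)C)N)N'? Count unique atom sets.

[NX3;H2][#6] is the SMARTS for a primary amine: a trivalent nitrogen with two H attached to carbon.
The molecule carries 4 separate instances of a primary amino group (-NH2) meeting every constraint; each maps to a distinct set of atoms, giving 4 matches.

4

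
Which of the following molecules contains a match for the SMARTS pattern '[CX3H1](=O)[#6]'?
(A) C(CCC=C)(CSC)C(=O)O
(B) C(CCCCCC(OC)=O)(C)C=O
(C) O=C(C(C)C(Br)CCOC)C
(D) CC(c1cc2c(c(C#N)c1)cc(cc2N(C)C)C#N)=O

B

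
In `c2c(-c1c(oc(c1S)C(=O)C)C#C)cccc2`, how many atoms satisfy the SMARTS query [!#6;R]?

1

Check the 17 heavy atoms by environment: 1× o (aromatic, in 5-ring) → match; 4× c (aromatic, in 5-ring) → no; 4× C (acyclic) → no; 1× O (acyclic) → no; 1× S (acyclic) → no; 6× c (aromatic, in 6-ring) → no.
That gives 1 matching atom.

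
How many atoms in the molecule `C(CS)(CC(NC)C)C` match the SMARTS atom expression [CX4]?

The query [CX4] means: C with X4: aliphatic carbon with exactly 4 total connections (bonds + H).
Check the 9 heavy atoms by environment: 7× C (X4) → match; 1× N (X3) → no; 1× S (X2) → no.
That gives 7 matching atoms.

7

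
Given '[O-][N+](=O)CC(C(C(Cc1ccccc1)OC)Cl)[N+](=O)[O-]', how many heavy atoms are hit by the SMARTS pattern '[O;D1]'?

The query [O;D1] means: aliphatic oxygen bonded to exactly one heavy atom.
Check the 20 heavy atoms by environment: 2× C (D2) → no; 3× C (D3) → no; 2× N (charge +1, D3) → no; 2× O (charge -1, D1) → match; 2× O (D1) → match; 1× O (D2) → no; 1× C (D1) → no; 1× Cl (D1) → no; 1× c (aromatic, D3) → no; 5× c (aromatic, D2) → no.
Summing the matching environments: 2 + 2 = 4 matching atoms.

4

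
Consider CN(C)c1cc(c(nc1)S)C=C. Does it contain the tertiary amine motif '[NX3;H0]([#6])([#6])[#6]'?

Yes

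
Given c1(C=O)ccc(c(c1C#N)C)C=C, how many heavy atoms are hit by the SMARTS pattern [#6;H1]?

4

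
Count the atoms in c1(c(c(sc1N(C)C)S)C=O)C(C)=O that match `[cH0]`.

4

The query [cH0] means: aromatic carbon with no attached hydrogen (substituted or ring-fusion).
Check the 14 heavy atoms by environment: 1× s (aromatic, H0) → no; 4× c (aromatic, H0) → match; 1× C (H1) → no; 2× O (H0) → no; 1× S (H1) → no; 1× C (H0) → no; 3× C (H3) → no; 1× N (H0) → no.
That gives 4 matching atoms.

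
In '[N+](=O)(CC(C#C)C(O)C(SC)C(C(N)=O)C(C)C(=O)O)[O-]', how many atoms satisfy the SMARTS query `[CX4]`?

The query [CX4] means: C with X4: aliphatic carbon with exactly 4 total connections (bonds + H).
Check the 21 heavy atoms by environment: 8× C (X4) → match; 2× C (X3) → no; 3× O (X1) → no; 1× N (X3) → no; 2× O (X2) → no; 1× N (charge +1, X3) → no; 1× O (charge -1, X1) → no; 2× C (X2) → no; 1× S (X2) → no.
That gives 8 matching atoms.

8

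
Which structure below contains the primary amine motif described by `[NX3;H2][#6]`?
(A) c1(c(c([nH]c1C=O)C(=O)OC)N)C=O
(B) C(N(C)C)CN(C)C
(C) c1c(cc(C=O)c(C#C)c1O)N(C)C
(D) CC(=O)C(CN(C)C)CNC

A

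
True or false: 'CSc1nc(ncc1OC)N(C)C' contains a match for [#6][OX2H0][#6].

The pattern [#6][OX2H0][#6] describes an aliphatic oxygen bridging two carbons with no H on the oxygen — an ether.
The molecule carries a methoxy ether (-OCH3), whose atoms satisfy every constraint of the query, so the pattern matches.

True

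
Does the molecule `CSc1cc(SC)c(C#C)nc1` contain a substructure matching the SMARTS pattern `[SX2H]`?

The pattern [SX2H] describes an aliphatic sulfur with two connections, one being H — a thiol.
The closest candidate here is a methylthio ether (-SCH3), but the sulfur has H0 (bonded to two carbons), not H1. No other fragment satisfies the full query, so there is no match.

No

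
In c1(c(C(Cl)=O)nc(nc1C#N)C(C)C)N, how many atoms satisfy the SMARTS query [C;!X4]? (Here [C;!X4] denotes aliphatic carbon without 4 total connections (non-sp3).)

2

The query [C;!X4] means: aliphatic carbon that does not have four total connections.
Check the 15 heavy atoms by environment: 2× n (aromatic, X2) → no; 4× c (aromatic, X3) → no; 1× C (X3) → match; 1× O (X1) → no; 1× Cl (X1) → no; 1× C (X2) → match; 1× N (X1) → no; 1× N (X3) → no; 3× C (X4) → no.
Summing the matching environments: 1 + 1 = 2 matching atoms.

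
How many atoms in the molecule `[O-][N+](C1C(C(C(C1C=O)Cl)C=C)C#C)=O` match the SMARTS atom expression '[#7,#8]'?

The query [#7,#8] means: nitrogen or oxygen (comma = OR).
Check the 15 heavy atoms by environment: 10× C → no; 1× N (charge +1) → match; 1× O (charge -1) → match; 2× O → match; 1× Cl → no.
Summing the matching environments: 1 + 1 + 2 = 4 matching atoms.

4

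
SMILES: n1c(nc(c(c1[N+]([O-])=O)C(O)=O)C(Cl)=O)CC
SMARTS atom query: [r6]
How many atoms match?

6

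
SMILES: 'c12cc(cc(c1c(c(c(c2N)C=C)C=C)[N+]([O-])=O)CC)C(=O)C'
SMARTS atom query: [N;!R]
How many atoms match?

2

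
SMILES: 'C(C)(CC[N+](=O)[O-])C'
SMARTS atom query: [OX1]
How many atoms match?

The query [OX1] means: aliphatic oxygen with one total connection — typically a carbonyl =O or an oxide.
Check the 8 heavy atoms by environment: 5× C (X4) → no; 1× N (charge +1, X3) → no; 1× O (charge -1, X1) → match; 1× O (X1) → match.
Summing the matching environments: 1 + 1 = 2 matching atoms.

2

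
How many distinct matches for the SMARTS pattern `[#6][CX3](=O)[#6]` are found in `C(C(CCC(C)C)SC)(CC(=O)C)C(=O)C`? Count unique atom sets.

[#6][CX3](=O)[#6] is the SMARTS for a ketone: a carbonyl carbon (no H) flanked by two carbons.
The molecule carries 2 separate instances of an acetyl/ketone group (-C(=O)CH3) meeting every constraint; each maps to a distinct set of atoms, giving 2 matches.

2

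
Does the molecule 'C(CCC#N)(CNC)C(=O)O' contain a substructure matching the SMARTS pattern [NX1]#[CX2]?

Yes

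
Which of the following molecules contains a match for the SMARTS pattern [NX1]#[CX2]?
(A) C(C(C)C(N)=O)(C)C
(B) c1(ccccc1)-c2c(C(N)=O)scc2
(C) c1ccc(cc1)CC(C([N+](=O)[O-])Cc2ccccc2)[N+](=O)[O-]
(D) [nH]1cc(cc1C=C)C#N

D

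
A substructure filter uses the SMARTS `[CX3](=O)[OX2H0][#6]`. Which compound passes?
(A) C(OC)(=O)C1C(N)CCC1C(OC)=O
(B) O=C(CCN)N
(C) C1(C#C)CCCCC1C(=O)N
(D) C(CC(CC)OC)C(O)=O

[CX3](=O)[OX2H0][#6] describes a carbonyl carbon bonded to an oxygen that is itself bonded to carbon (no H on that O) (an ester).
(A) contains a methyl-ester group (-C(=O)OCH3), which satisfies every atom and bond constraint.
(B) has a primary amide (-C(=O)NH2) but the carbonyl is bonded to N, not to an O-C linkage.
(C) has a primary amide (-C(=O)NH2) but the carbonyl is bonded to N, not to an O-C linkage.
(D) has a methoxy ether (-OCH3) but the ether oxygen is not adjacent to a C=O carbon.
So the answer is (A).

A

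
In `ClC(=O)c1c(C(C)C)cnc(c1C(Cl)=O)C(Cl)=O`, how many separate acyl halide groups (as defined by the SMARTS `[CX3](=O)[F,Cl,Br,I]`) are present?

[CX3](=O)[F,Cl,Br,I] is the SMARTS for an acyl halide: a carbonyl carbon bonded to a halogen.
The molecule carries 3 separate instances of an acyl chloride (-C(=O)Cl) meeting every constraint; each maps to a distinct set of atoms, giving 3 matches.

3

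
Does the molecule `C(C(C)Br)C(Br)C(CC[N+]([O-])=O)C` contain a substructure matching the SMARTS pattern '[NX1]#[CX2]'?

No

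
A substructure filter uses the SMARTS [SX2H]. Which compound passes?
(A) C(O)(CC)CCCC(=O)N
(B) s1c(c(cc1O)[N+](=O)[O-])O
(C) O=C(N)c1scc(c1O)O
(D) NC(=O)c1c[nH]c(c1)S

D

[SX2H] describes an aliphatic sulfur with two connections, one being H (a thiol).
(A) has a hydroxyl group (-OH) but it is an -OH, not an -SH.
(B) has a hydroxyl group (-OH) but it is an -OH, not an -SH.
(C) has a hydroxyl group (-OH) but it is an -OH, not an -SH.
(D) contains a thiol (-SH), which satisfies every atom and bond constraint.
So the answer is (D).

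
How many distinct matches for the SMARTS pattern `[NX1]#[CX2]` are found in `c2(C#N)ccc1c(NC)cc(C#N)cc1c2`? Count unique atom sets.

2

[NX1]#[CX2] is the SMARTS for a nitrile: a nitrogen triple-bonded to a two-connected carbon.
The molecule carries 2 separate instances of a nitrile (-C#N) meeting every constraint; each maps to a distinct set of atoms, giving 2 matches.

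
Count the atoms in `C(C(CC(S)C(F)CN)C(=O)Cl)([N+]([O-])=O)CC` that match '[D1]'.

Check the 17 heavy atoms by environment: 3× C (D2) → no; 5× C (D3) → no; 1× S (D1) → match; 1× N (charge +1, D3) → no; 1× O (charge -1, D1) → match; 2× O (D1) → match; 1× Cl (D1) → match; 1× F (D1) → match; 1× N (D1) → match; 1× C (D1) → match.
Summing the matching environments: 1 + 1 + 2 + 1 + 1 + 1 + 1 = 8 matching atoms.

8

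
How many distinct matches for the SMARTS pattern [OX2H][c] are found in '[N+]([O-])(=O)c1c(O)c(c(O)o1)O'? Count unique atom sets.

[OX2H][c] is the SMARTS for a phenol: a hydroxyl oxygen attached to an aromatic carbon.
The molecule carries 3 separate instances of a hydroxyl group (-OH) meeting every constraint; each maps to a distinct set of atoms, giving 3 matches.

3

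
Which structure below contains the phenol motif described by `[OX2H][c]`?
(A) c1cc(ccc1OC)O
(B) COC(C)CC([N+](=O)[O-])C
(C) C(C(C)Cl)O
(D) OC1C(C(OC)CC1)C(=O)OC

A

[OX2H][c] describes a hydroxyl oxygen attached to an aromatic carbon (a phenol).
(A) contains a hydroxyl group (-OH), which satisfies every atom and bond constraint.
(B) has a methoxy ether (-OCH3) but the oxygen has H0, not H1.
(C) has a hydroxyl group (-OH) but the -OH is on an aliphatic carbon, not an aromatic c.
(D) has a hydroxyl group (-OH) but the -OH is on an aliphatic carbon, not an aromatic c.
So the answer is (A).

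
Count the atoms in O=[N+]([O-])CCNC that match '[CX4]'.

3

The query [CX4] means: C with X4: aliphatic carbon with exactly 4 total connections (bonds + H).
Check the 7 heavy atoms by environment: 3× C (X4) → match; 1× N (charge +1, X3) → no; 1× O (charge -1, X1) → no; 1× O (X1) → no; 1× N (X3) → no.
That gives 3 matching atoms.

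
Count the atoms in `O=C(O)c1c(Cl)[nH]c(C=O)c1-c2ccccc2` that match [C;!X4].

The query [C;!X4] means: aliphatic carbon that does not have four total connections.
Check the 17 heavy atoms by environment: 1× n (aromatic, X3) → no; 10× c (aromatic, X3) → no; 1× Cl (X1) → no; 2× C (X3) → match; 2× O (X1) → no; 1× O (X2) → no.
That gives 2 matching atoms.

2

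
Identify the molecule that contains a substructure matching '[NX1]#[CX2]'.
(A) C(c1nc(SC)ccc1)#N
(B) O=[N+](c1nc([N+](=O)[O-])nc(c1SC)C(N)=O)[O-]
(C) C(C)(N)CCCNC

A

[NX1]#[CX2] describes a nitrogen triple-bonded to a two-connected carbon (a nitrile).
(A) contains a nitrile (-C#N), which satisfies every atom and bond constraint.
(B) has a nitro group (-[N+](=O)[O-]) but there is no C#N triple bond.
(C) has a primary amino group (-NH2) but the nitrogen is NX3 (three connections), not NX1 triple-bonded.
So the answer is (A).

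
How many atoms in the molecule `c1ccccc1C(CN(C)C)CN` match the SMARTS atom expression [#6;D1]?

The query [#6;D1] means: carbon bonded to exactly one heavy atom.
Check the 13 heavy atoms by environment: 2× C (D2) → no; 1× C (D3) → no; 1× N (D3) → no; 2× C (D1) → match; 1× N (D1) → no; 1× c (aromatic, D3) → no; 5× c (aromatic, D2) → no.
That gives 2 matching atoms.

2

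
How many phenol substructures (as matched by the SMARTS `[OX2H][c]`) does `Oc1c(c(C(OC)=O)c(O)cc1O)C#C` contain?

[OX2H][c] is the SMARTS for a phenol: a hydroxyl oxygen attached to an aromatic carbon.
The molecule carries 3 separate instances of a hydroxyl group (-OH) meeting every constraint; each maps to a distinct set of atoms, giving 3 matches.

3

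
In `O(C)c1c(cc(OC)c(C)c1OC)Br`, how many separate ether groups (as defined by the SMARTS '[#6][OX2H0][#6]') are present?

3

[#6][OX2H0][#6] is the SMARTS for an ether: an aliphatic oxygen bridging two carbons with no H on the oxygen.
The molecule carries 3 separate instances of a methoxy ether (-OCH3) meeting every constraint; each maps to a distinct set of atoms, giving 3 matches.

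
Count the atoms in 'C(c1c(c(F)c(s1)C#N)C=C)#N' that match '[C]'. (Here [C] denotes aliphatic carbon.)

4

The query [C] means: uppercase C matches aliphatic (non-aromatic) carbon only.
Check the 12 heavy atoms by environment: 1× s (aromatic) → no; 4× c (aromatic) → no; 1× F → no; 4× C → match; 2× N → no.
That gives 4 matching atoms.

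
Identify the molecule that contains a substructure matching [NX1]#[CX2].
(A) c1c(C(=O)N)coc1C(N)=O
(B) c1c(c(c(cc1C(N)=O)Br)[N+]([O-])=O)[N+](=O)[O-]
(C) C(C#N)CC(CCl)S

[NX1]#[CX2] describes a nitrogen triple-bonded to a two-connected carbon (a nitrile).
(A) has a primary amide (-C(=O)NH2) but the nitrogen is NX3, not NX1.
(B) has a primary amide (-C(=O)NH2) but the nitrogen is NX3, not NX1.
(C) contains a nitrile (-C#N), which satisfies every atom and bond constraint.
So the answer is (C).

C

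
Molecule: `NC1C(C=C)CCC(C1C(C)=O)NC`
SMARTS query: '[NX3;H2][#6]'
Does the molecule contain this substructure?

The pattern [NX3;H2][#6] describes a trivalent nitrogen with two H attached to carbon — a primary amine.
The molecule carries a primary amino group (-NH2), whose atoms satisfy every constraint of the query, so the pattern matches.

Yes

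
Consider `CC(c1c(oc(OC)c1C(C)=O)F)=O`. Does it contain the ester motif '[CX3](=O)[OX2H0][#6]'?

No

The pattern [CX3](=O)[OX2H0][#6] describes a carbonyl carbon bonded to an oxygen that is itself bonded to carbon (no H on that O) — an ester.
The closest candidate here is a methoxy ether (-OCH3), but the ether oxygen is not adjacent to a C=O carbon. No other fragment satisfies the full query, so there is no match.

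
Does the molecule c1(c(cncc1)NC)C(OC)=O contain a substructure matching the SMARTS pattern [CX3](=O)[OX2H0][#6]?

The pattern [CX3](=O)[OX2H0][#6] describes a carbonyl carbon bonded to an oxygen that is itself bonded to carbon (no H on that O) — an ester.
The molecule carries a methyl-ester group (-C(=O)OCH3), whose atoms satisfy every constraint of the query, so the pattern matches.

Yes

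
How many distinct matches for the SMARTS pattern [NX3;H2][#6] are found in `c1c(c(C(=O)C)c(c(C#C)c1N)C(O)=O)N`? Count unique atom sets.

2

[NX3;H2][#6] is the SMARTS for a primary amine: a trivalent nitrogen with two H attached to carbon.
The molecule carries 2 separate instances of a primary amino group (-NH2) meeting every constraint; each maps to a distinct set of atoms, giving 2 matches.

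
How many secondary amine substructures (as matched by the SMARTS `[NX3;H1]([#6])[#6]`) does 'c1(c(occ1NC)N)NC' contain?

[NX3;H1]([#6])[#6] is the SMARTS for a secondary amine: a trivalent nitrogen with one H, bonded to two carbons.
The molecule carries 2 separate instances of an N-methylamino group (-NHCH3) meeting every constraint; each maps to a distinct set of atoms, giving 2 matches.

2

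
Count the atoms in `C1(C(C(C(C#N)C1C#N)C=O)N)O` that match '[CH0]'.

The query [CH0] means: aliphatic carbon with no attached hydrogen.
Check the 13 heavy atoms by environment: 6× C (H1) → no; 2× C (H0) → match; 2× N (H0) → no; 1× O (H1) → no; 1× N (H2) → no; 1× O (H0) → no.
That gives 2 matching atoms.

2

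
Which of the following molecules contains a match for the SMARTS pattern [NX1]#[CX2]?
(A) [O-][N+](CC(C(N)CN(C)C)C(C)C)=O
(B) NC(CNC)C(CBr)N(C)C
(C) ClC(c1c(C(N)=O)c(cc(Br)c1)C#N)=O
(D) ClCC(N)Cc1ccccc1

C

[NX1]#[CX2] describes a nitrogen triple-bonded to a two-connected carbon (a nitrile).
(A) has a nitro group (-[N+](=O)[O-]) but there is no C#N triple bond.
(B) has a primary amino group (-NH2) but the nitrogen is NX3 (three connections), not NX1 triple-bonded.
(C) contains a nitrile (-C#N), which satisfies every atom and bond constraint.
(D) has a primary amino group (-NH2) but the nitrogen is NX3 (three connections), not NX1 triple-bonded.
So the answer is (C).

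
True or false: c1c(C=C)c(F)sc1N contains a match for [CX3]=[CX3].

The pattern [CX3]=[CX3] describes a non-aromatic C=C double bond between two sp2 carbons — an alkene.
The molecule carries a vinyl group (-CH=CH2), whose atoms satisfy every constraint of the query, so the pattern matches.

True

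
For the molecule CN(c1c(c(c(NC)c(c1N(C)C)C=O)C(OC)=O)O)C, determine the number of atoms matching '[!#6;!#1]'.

7

The query [!#6;!#1] means: not carbon and not hydrogen — any heteroatom.
Check the 21 heavy atoms by environment: 6× c (aromatic) → no; 3× N → match; 8× C → no; 4× O → match.
Summing the matching environments: 3 + 4 = 7 matching atoms.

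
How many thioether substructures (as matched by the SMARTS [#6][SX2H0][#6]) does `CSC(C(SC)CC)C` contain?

2

[#6][SX2H0][#6] is the SMARTS for a thioether: an aliphatic sulfur bridging two carbons with no H on the sulfur.
The molecule carries 2 separate instances of a methylthio ether (-SCH3) meeting every constraint; each maps to a distinct set of atoms, giving 2 matches.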